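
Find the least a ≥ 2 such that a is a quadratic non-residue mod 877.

2

(2/877) = −1, so 2 is the smallest positive non-residue mod 877.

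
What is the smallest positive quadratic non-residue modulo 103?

3

(2/103) = +1, so 2 is a residue.
(3/103) = −1, so 3 is the smallest positive non-residue mod 103.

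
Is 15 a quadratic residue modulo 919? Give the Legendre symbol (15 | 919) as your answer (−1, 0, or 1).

-1

Euler's criterion: (15/919) ≡ 15^459 (mod 919).
15^2 ≡ 225 (mod 919)
15^4 ≡ 80 (mod 919)
15^8 ≡ 886 (mod 919)
15^16 ≡ 170 (mod 919)
15^32 ≡ 411 (mod 919)
15^64 ≡ 744 (mod 919)
15^128 ≡ 298 (mod 919)
15^256 ≡ 580 (mod 919)
15^459 = 15^(256+128+64+8+2+1) ≡ 918 (mod 919).
Result is 918 ≡ −1, so (15/919) = −1.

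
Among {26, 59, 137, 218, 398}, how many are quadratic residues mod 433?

(26/433) = +1 → QR.
(59/433) = +1 → QR.
(137/433) = +1 → QR.
(218/433) = +1 → QR.
(398/433) = +1 → QR.
Total quadratic residues among the 5: 5.

5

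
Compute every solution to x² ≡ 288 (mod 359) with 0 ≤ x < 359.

Since 359 ≡ 3 (mod 4), a square root of 288 is 288^((359+1)/4) = 288^90 mod 359.
Repeated squaring: 288^2≡15, 288^4≡225, 288^8≡6, 288^16≡36, 288^32≡219, 288^64≡214 (mod 359).
288^90 = 288^(64+16+8+2) ≡ 131 (mod 359).
Check: 131² = 17161 ≡ 288 (mod 359). The two roots are 131 and 228.

131, 228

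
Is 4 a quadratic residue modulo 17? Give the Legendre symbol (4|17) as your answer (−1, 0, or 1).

Pull out 2^2: since 17 ≡ 1 (mod 8), (2/17) = +1, so (2/17)^2 = +1.
Reached (1/17) = 1. Collecting the sign flips along the way, the symbol is +1.

1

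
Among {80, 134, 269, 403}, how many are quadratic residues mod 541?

2

(80/541) = +1 → QR.
(134/541) = +1 → QR.
(269/541) = -1 → non-residue.
(403/541) = -1 → non-residue.
Total quadratic residues among the 4: 2.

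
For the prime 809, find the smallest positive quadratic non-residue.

3

(2/809) = +1, so 2 is a residue.
(3/809) = −1, so 3 is the smallest positive non-residue mod 809.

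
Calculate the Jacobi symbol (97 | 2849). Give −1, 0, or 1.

1

Reciprocity: 97 ≡ 1 and 2849 ≡ 1 (mod 4), so (97/2849) = +(2849/97).
Reduce top mod 97: now compute (36/97).
Pull out 2^2: since 97 ≡ 1 (mod 8), (2/97) = +1, so (2/97)^2 = +1.
Reciprocity: 9 ≡ 1 and 97 ≡ 1 (mod 4), so (9/97) = +(97/9).
Reduce top mod 9: now compute (7/9).
Reciprocity: 7 ≡ 3 and 9 ≡ 1 (mod 4), so (7/9) = +(9/7).
Reduce top mod 7: now compute (2/7).
Pull out 2: since 7 ≡ 7 (mod 8), (2/7) = +1.
Reached (1/7) = 1. Collecting the sign flips along the way, the symbol is +1.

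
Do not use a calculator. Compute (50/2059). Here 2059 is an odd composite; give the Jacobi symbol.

-1

Pull out 2: since 2059 ≡ 3 (mod 8), (2/2059) = -1.
Reciprocity: 25 ≡ 1 and 2059 ≡ 3 (mod 4), so (25/2059) = +(2059/25).
Reduce top mod 25: now compute (9/25).
Reciprocity: 9 ≡ 1 and 25 ≡ 1 (mod 4), so (9/25) = +(25/9).
Reduce top mod 9: now compute (7/9).
Reciprocity: 7 ≡ 3 and 9 ≡ 1 (mod 4), so (7/9) = +(9/7).
Reduce top mod 7: now compute (2/7).
Pull out 2: since 7 ≡ 7 (mod 8), (2/7) = +1.
Reached (1/7) = 1. Collecting the sign flips along the way, the symbol is -1.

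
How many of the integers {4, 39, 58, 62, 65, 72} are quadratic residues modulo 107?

(4/107) = +1 → QR.
(39/107) = +1 → QR.
(58/107) = -1 → non-residue.
(62/107) = +1 → QR.
(65/107) = -1 → non-residue.
(72/107) = -1 → non-residue.
Total quadratic residues among the 6: 3.

3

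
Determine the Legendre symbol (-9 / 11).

Euler's criterion: (-9/11) ≡ 2^5 (mod 11).
2^2 ≡ 4 (mod 11)
2^4 ≡ 5 (mod 11)
2^5 = 2^(4+1) ≡ 10 (mod 11).
Result is 10 ≡ −1, so (-9/11) = −1.

-1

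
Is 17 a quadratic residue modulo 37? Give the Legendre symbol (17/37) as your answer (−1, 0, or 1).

-1

Euler's criterion: (17/37) ≡ 17^18 (mod 37).
17^2 ≡ 30 (mod 37)
17^4 ≡ 12 (mod 37)
17^8 ≡ 33 (mod 37)
17^16 ≡ 16 (mod 37)
17^18 = 17^(16+2) ≡ 36 (mod 37).
Result is 36 ≡ −1, so (17/37) = −1.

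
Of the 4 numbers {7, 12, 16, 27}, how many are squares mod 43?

(7/43) = -1 → non-residue.
(12/43) = -1 → non-residue.
(16/43) = +1 → QR.
(27/43) = -1 → non-residue.
Total quadratic residues among the 4: 1.

1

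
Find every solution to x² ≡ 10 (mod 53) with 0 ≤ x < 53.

13, 40

53 ≡ 1 (mod 4), so we find a root by search.
Trying successive values, 13² = 169 ≡ 10 (mod 53). The other root is 53 − 13 = 40.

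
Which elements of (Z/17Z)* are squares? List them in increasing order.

Square k = 1,…,8 (k and 17−k give the same square):
1²=1, 2²=4, 3²=9, 4²=16, 5²≡8, 6²≡2, 7²≡15, 8²≡13 (mod 17).
So the quadratic residues mod 17 are {1, 2, 4, 8, 9, 13, 15, 16}.

1, 2, 4, 8, 9, 13, 15, 16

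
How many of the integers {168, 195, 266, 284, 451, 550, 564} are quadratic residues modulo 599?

(168/599) = -1 → non-residue.
(195/599) = +1 → QR.
(266/599) = -1 → non-residue.
(284/599) = +1 → QR.
(451/599) = -1 → non-residue.
(550/599) = -1 → non-residue.
(564/599) = +1 → QR.
Total quadratic residues among the 7: 3.

3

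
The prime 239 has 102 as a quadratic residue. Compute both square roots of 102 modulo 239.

113, 126

Since 239 ≡ 3 (mod 4), a square root of 102 is 102^((239+1)/4) = 102^60 mod 239.
Repeated squaring: 102^2≡127, 102^4≡116, 102^8≡72, 102^16≡165, 102^32≡218 (mod 239).
102^60 = 102^(32+16+8+4) ≡ 113 (mod 239).
Check: 113² = 12769 ≡ 102 (mod 239). The two roots are 113 and 126.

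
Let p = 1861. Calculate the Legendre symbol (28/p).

-1

Pull out 2^2: since 1861 ≡ 5 (mod 8), (2/1861) = -1, so (2/1861)^2 = +1.
Reciprocity: 7 ≡ 3 and 1861 ≡ 1 (mod 4), so (7/1861) = +(1861/7).
Reduce top mod 7: now compute (6/7).
Pull out 2: since 7 ≡ 7 (mod 8), (2/7) = +1.
Reciprocity: 3 ≡ 3 and 7 ≡ 3 (mod 4), so (3/7) = −(7/3).
Reduce top mod 3: now compute (1/3).
Reached (1/3) = 1. Collecting the sign flips along the way, the symbol is -1.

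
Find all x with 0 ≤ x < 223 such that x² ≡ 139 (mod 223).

Since 223 ≡ 3 (mod 4), a square root of 139 is 139^((223+1)/4) = 139^56 mod 223.
Repeated squaring: 139^2≡143, 139^4≡156, 139^8≡29, 139^16≡172, 139^32≡148 (mod 223).
139^56 = 139^(32+16+8) ≡ 94 (mod 223).
Check: 94² = 8836 ≡ 139 (mod 223). The two roots are 94 and 129.

94, 129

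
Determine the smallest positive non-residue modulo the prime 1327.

(2/1327) = +1, so 2 is a residue.
(3/1327) = −1, so 3 is the smallest positive non-residue mod 1327.

3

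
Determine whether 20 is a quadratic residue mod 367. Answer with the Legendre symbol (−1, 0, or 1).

-1

Euler's criterion: (20/367) ≡ 20^183 (mod 367).
20^2 ≡ 33 (mod 367)
20^4 ≡ 355 (mod 367)
20^8 ≡ 144 (mod 367)
20^16 ≡ 184 (mod 367)
20^32 ≡ 92 (mod 367)
20^64 ≡ 23 (mod 367)
20^128 ≡ 162 (mod 367)
20^183 = 20^(128+32+16+4+2+1) ≡ 366 (mod 367).
Result is 366 ≡ −1, so (20/367) = −1.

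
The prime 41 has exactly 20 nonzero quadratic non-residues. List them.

Square k = 1,…,20 (k and 41−k give the same square):
1²=1, 2²=4, 3²=9, 4²=16, 5²=25, 6²=36, 7²≡8, 8²≡23, 9²≡40, 10²≡18, 11²≡39, 12²≡21, 13²≡5, 14²≡32, 15²≡20, 16²≡10, 17²≡2, 18²≡37, 19²≡33, 20²≡31 (mod 41).
The residues are {1, 2, 4, 5, 8, 9, 10, 16, 18, 20, 21, 23, 25, 31, 32, 33, 36, 37, 39, 40}; the non-residues are the remaining 20 nonzero classes.

3 6 7 11 12 13 14 15 17 19 22 24 26 27 28 29 30 34 35 38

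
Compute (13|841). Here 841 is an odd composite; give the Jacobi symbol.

Reciprocity: 13 ≡ 1 and 841 ≡ 1 (mod 4), so (13/841) = +(841/13).
Reduce top mod 13: now compute (9/13).
Reciprocity: 9 ≡ 1 and 13 ≡ 1 (mod 4), so (9/13) = +(13/9).
Reduce top mod 9: now compute (4/9).
Pull out 2^2: since 9 ≡ 1 (mod 8), (2/9) = +1, so (2/9)^2 = +1.
Reached (1/9) = 1. Collecting the sign flips along the way, the symbol is +1.

1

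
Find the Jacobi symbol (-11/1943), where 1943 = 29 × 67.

-1

First reduce: -11 ≡ 1932 (mod 1943).
Pull out 2^2: since 1943 ≡ 7 (mod 8), (2/1943) = +1, so (2/1943)^2 = +1.
Reciprocity: 483 ≡ 3 and 1943 ≡ 3 (mod 4), so (483/1943) = −(1943/483).
Reduce top mod 483: now compute (11/483).
Reciprocity: 11 ≡ 3 and 483 ≡ 3 (mod 4), so (11/483) = −(483/11).
Reduce top mod 11: now compute (10/11).
Pull out 2: since 11 ≡ 3 (mod 8), (2/11) = -1.
Reciprocity: 5 ≡ 1 and 11 ≡ 3 (mod 4), so (5/11) = +(11/5).
Reduce top mod 5: now compute (1/5).
Reached (1/5) = 1. Collecting the sign flips along the way, the symbol is -1.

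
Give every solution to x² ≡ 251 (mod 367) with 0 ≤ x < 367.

Since 367 ≡ 3 (mod 4), a square root of 251 is 251^((367+1)/4) = 251^92 mod 367.
Repeated squaring: 251^2≡244, 251^4≡82, 251^8≡118, 251^16≡345, 251^32≡117, 251^64≡110 (mod 367).
251^92 = 251^(64+16+8+4) ≡ 148 (mod 367).
Check: 148² = 21904 ≡ 251 (mod 367). The two roots are 148 and 219.

148, 219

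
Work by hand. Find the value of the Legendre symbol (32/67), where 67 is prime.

Euler's criterion: (32/67) ≡ 32^33 (mod 67).
32^2 ≡ 19 (mod 67)
32^4 ≡ 26 (mod 67)
32^8 ≡ 6 (mod 67)
32^16 ≡ 36 (mod 67)
32^32 ≡ 23 (mod 67)
32^33 = 32^(32+1) ≡ 66 (mod 67).
Result is 66 ≡ −1, so (32/67) = −1.

-1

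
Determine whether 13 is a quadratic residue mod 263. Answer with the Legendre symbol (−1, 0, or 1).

Reciprocity: 13 ≡ 1 and 263 ≡ 3 (mod 4), so (13/263) = +(263/13).
Reduce top mod 13: now compute (3/13).
Reciprocity: 3 ≡ 3 and 13 ≡ 1 (mod 4), so (3/13) = +(13/3).
Reduce top mod 3: now compute (1/3).
Reached (1/3) = 1. Collecting the sign flips along the way, the symbol is +1.

1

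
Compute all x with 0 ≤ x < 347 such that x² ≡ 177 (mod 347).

164, 183

Since 347 ≡ 3 (mod 4), a square root of 177 is 177^((347+1)/4) = 177^87 mod 347.
Repeated squaring: 177^2≡99, 177^4≡85, 177^8≡285, 177^16≡27, 177^32≡35, 177^64≡184 (mod 347).
177^87 = 177^(64+16+4+2+1) ≡ 183 (mod 347).
Check: 183² = 33489 ≡ 177 (mod 347). The two roots are 164 and 183.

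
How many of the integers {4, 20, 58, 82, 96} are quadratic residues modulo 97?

(4/97) = +1 → QR.
(20/97) = -1 → non-residue.
(58/97) = -1 → non-residue.
(82/97) = -1 → non-residue.
(96/97) = +1 → QR.
Total quadratic residues among the 5: 2.

2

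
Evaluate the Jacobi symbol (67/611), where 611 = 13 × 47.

1

Reciprocity: 67 ≡ 3 and 611 ≡ 3 (mod 4), so (67/611) = −(611/67).
Reduce top mod 67: now compute (8/67).
Pull out 2^3: since 67 ≡ 3 (mod 8), (2/67) = -1, so (2/67)^3 = -1.
Reached (1/67) = 1. Collecting the sign flips along the way, the symbol is +1.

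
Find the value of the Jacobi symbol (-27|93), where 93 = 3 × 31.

0

First reduce: -27 ≡ 66 (mod 93).
Pull out 2: since 93 ≡ 5 (mod 8), (2/93) = -1.
Reciprocity: 33 ≡ 1 and 93 ≡ 1 (mod 4), so (33/93) = +(93/33).
Reduce top mod 33: now compute (27/33).
Reciprocity: 27 ≡ 3 and 33 ≡ 1 (mod 4), so (27/33) = +(33/27).
Reduce top mod 27: now compute (6/27).
Pull out 2: since 27 ≡ 3 (mod 8), (2/27) = -1.
Reciprocity: 3 ≡ 3 and 27 ≡ 3 (mod 4), so (3/27) = −(27/3).
Reduce top mod 3: now compute (0/3).
Top reduces to 0: gcd > 1, so the symbol is 0.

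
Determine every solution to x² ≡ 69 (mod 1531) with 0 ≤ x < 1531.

40, 1491

Since 1531 ≡ 3 (mod 4), a square root of 69 is 69^((1531+1)/4) = 69^383 mod 1531.
Repeated squaring: 69^2≡168, 69^4≡666, 69^8≡1097, 69^16≡43, 69^32≡318, 69^64≡78, 69^128≡1491, 69^256≡69 (mod 1531).
69^383 = 69^(256+64+32+16+8+4+2+1) ≡ 1491 (mod 1531).
Check: 1491² = 2223081 ≡ 69 (mod 1531). The two roots are 40 and 1491.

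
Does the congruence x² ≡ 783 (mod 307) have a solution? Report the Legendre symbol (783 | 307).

1

First reduce: 783 ≡ 169 (mod 307).
Reciprocity: 169 ≡ 1 and 307 ≡ 3 (mod 4), so (169/307) = +(307/169).
Reduce top mod 169: now compute (138/169).
Pull out 2: since 169 ≡ 1 (mod 8), (2/169) = +1.
Reciprocity: 69 ≡ 1 and 169 ≡ 1 (mod 4), so (69/169) = +(169/69).
Reduce top mod 69: now compute (31/69).
Reciprocity: 31 ≡ 3 and 69 ≡ 1 (mod 4), so (31/69) = +(69/31).
Reduce top mod 31: now compute (7/31).
Reciprocity: 7 ≡ 3 and 31 ≡ 3 (mod 4), so (7/31) = −(31/7).
Reduce top mod 7: now compute (3/7).
Reciprocity: 3 ≡ 3 and 7 ≡ 3 (mod 4), so (3/7) = −(7/3).
Reduce top mod 3: now compute (1/3).
Reached (1/3) = 1. Collecting the sign flips along the way, the symbol is +1.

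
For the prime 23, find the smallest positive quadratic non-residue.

5

(2/23) = +1, so 2 is a residue.
(3/23) = +1, so 3 is a residue.
(4/23) = +1, so 4 is a residue.
(5/23) = −1, so 5 is the smallest positive non-residue mod 23.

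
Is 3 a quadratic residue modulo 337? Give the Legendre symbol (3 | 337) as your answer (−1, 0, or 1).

Euler's criterion: (3/337) ≡ 3^168 (mod 337).
3^2 ≡ 9 (mod 337)
3^4 ≡ 81 (mod 337)
3^8 ≡ 158 (mod 337)
3^16 ≡ 26 (mod 337)
3^32 ≡ 2 (mod 337)
3^64 ≡ 4 (mod 337)
3^128 ≡ 16 (mod 337)
3^168 = 3^(128+32+8) ≡ 1 (mod 337).
Result is 1, so (3/337) = 1.

1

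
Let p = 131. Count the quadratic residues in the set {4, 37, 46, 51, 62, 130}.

3

(4/131) = +1 → QR.
(37/131) = -1 → non-residue.
(46/131) = +1 → QR.
(51/131) = -1 → non-residue.
(62/131) = +1 → QR.
(130/131) = -1 → non-residue.
Total quadratic residues among the 6: 3.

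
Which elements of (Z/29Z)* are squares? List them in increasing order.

1,4,5,6,7,9,13,16,20,22,23,24,25,28

Square k = 1,…,14 (k and 29−k give the same square):
1²=1, 2²=4, 3²=9, 4²=16, 5²=25, 6²≡7, 7²≡20, 8²≡6, 9²≡23, 10²≡13, 11²≡5, 12²≡28, 13²≡24, 14²≡22 (mod 29).
So the quadratic residues mod 29 are {1, 4, 5, 6, 7, 9, 13, 16, 20, 22, 23, 24, 25, 28}.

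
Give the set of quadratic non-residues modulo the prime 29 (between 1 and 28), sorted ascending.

Square k = 1,…,14 (k and 29−k give the same square):
1²=1, 2²=4, 3²=9, 4²=16, 5²=25, 6²≡7, 7²≡20, 8²≡6, 9²≡23, 10²≡13, 11²≡5, 12²≡28, 13²≡24, 14²≡22 (mod 29).
The residues are {1, 4, 5, 6, 7, 9, 13, 16, 20, 22, 23, 24, 25, 28}; the non-residues are the remaining 14 nonzero classes.

2 3 8 10 11 12 14 15 17 18 19 21 26 27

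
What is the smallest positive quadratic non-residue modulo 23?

(2/23) = +1, so 2 is a residue.
(3/23) = +1, so 3 is a residue.
(4/23) = +1, so 4 is a residue.
(5/23) = −1, so 5 is the smallest positive non-residue mod 23.

5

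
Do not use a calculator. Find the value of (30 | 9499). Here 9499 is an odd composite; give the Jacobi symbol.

Pull out 2: since 9499 ≡ 3 (mod 8), (2/9499) = -1.
Reciprocity: 15 ≡ 3 and 9499 ≡ 3 (mod 4), so (15/9499) = −(9499/15).
Reduce top mod 15: now compute (4/15).
Pull out 2^2: since 15 ≡ 7 (mod 8), (2/15) = +1, so (2/15)^2 = +1.
Reached (1/15) = 1. Collecting the sign flips along the way, the symbol is +1.

1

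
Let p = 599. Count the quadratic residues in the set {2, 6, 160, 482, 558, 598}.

(2/599) = +1 → QR.
(6/599) = +1 → QR.
(160/599) = +1 → QR.
(482/599) = -1 → non-residue.
(558/599) = -1 → non-residue.
(598/599) = -1 → non-residue.
Total quadratic residues among the 6: 3.

3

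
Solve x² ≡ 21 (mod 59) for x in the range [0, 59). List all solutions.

27, 32

Since 59 ≡ 3 (mod 4), a square root of 21 is 21^((59+1)/4) = 21^15 mod 59.
Repeated squaring: 21^2≡28, 21^4≡17, 21^8≡53 (mod 59).
21^15 = 21^(8+4+2+1) ≡ 27 (mod 59).
Check: 27² = 729 ≡ 21 (mod 59). The two roots are 27 and 32.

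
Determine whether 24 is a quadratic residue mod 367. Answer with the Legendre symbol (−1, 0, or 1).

-1

Pull out 2^3: since 367 ≡ 7 (mod 8), (2/367) = +1, so (2/367)^3 = +1.
Reciprocity: 3 ≡ 3 and 367 ≡ 3 (mod 4), so (3/367) = −(367/3).
Reduce top mod 3: now compute (1/3).
Reached (1/3) = 1. Collecting the sign flips along the way, the symbol is -1.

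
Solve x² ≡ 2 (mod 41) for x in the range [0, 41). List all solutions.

17, 24

41 ≡ 1 (mod 4), so we find a root by search.
Trying successive values, 17² = 289 ≡ 2 (mod 41). The other root is 41 − 17 = 24.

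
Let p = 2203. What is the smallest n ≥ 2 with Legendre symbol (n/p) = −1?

(2/2203) = −1, so 2 is the smallest positive non-residue mod 2203.

2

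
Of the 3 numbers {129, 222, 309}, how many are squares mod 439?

(129/439) = +1 → QR.
(222/439) = +1 → QR.
(309/439) = -1 → non-residue.
Total quadratic residues among the 3: 2.

2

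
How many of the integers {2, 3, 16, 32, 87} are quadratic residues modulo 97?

4

(2/97) = +1 → QR.
(3/97) = +1 → QR.
(16/97) = +1 → QR.
(32/97) = +1 → QR.
(87/97) = -1 → non-residue.
Total quadratic residues among the 5: 4.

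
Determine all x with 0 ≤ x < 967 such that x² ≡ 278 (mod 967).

227, 740

Since 967 ≡ 3 (mod 4), a square root of 278 is 278^((967+1)/4) = 278^242 mod 967.
Repeated squaring: 278^2≡891, 278^4≡941, 278^8≡676, 278^16≡552, 278^32≡99, 278^64≡131, 278^128≡722 (mod 967).
278^242 = 278^(128+64+32+16+2) ≡ 740 (mod 967).
Check: 740² = 547600 ≡ 278 (mod 967). The two roots are 227 and 740.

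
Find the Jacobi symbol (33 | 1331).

0

Reciprocity: 33 ≡ 1 and 1331 ≡ 3 (mod 4), so (33/1331) = +(1331/33).
Reduce top mod 33: now compute (11/33).
Reciprocity: 11 ≡ 3 and 33 ≡ 1 (mod 4), so (11/33) = +(33/11).
Reduce top mod 11: now compute (0/11).
Top reduces to 0: gcd > 1, so the symbol is 0.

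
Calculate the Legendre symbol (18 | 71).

Pull out 2: since 71 ≡ 7 (mod 8), (2/71) = +1.
Reciprocity: 9 ≡ 1 and 71 ≡ 3 (mod 4), so (9/71) = +(71/9).
Reduce top mod 9: now compute (8/9).
Pull out 2^3: since 9 ≡ 1 (mod 8), (2/9) = +1, so (2/9)^3 = +1.
Reached (1/9) = 1. Collecting the sign flips along the way, the symbol is +1.

1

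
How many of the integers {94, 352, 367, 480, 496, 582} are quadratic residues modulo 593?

(94/593) = -1 → non-residue.
(352/593) = -1 → non-residue.
(367/593) = +1 → QR.
(480/593) = +1 → QR.
(496/593) = +1 → QR.
(582/593) = -1 → non-residue.
Total quadratic residues among the 6: 3.

3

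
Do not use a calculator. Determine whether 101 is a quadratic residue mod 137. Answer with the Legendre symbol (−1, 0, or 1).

Euler's criterion: (101/137) ≡ 101^68 (mod 137).
101^2 ≡ 63 (mod 137)
101^4 ≡ 133 (mod 137)
101^8 ≡ 16 (mod 137)
101^16 ≡ 119 (mod 137)
101^32 ≡ 50 (mod 137)
101^64 ≡ 34 (mod 137)
101^68 = 101^(64+4) ≡ 1 (mod 137).
Result is 1, so (101/137) = 1.

1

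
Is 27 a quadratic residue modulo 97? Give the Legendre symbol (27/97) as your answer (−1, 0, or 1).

Euler's criterion: (27/97) ≡ 27^48 (mod 97).
27^2 ≡ 50 (mod 97)
27^4 ≡ 75 (mod 97)
27^8 ≡ 96 (mod 97)
27^16 ≡ 1 (mod 97)
27^32 ≡ 1 (mod 97)
27^48 = 27^(32+16) ≡ 1 (mod 97).
Result is 1, so (27/97) = 1.

1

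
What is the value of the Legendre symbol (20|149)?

Pull out 2^2: since 149 ≡ 5 (mod 8), (2/149) = -1, so (2/149)^2 = +1.
Reciprocity: 5 ≡ 1 and 149 ≡ 1 (mod 4), so (5/149) = +(149/5).
Reduce top mod 5: now compute (4/5).
Pull out 2^2: since 5 ≡ 5 (mod 8), (2/5) = -1, so (2/5)^2 = +1.
Reached (1/5) = 1. Collecting the sign flips along the way, the symbol is +1.

1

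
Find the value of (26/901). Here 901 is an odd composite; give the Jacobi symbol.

-1

Pull out 2: since 901 ≡ 5 (mod 8), (2/901) = -1.
Reciprocity: 13 ≡ 1 and 901 ≡ 1 (mod 4), so (13/901) = +(901/13).
Reduce top mod 13: now compute (4/13).
Pull out 2^2: since 13 ≡ 5 (mod 8), (2/13) = -1, so (2/13)^2 = +1.
Reached (1/13) = 1. Collecting the sign flips along the way, the symbol is -1.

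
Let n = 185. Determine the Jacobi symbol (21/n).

Reciprocity: 21 ≡ 1 and 185 ≡ 1 (mod 4), so (21/185) = +(185/21).
Reduce top mod 21: now compute (17/21).
Reciprocity: 17 ≡ 1 and 21 ≡ 1 (mod 4), so (17/21) = +(21/17).
Reduce top mod 17: now compute (4/17).
Pull out 2^2: since 17 ≡ 1 (mod 8), (2/17) = +1, so (2/17)^2 = +1.
Reached (1/17) = 1. Collecting the sign flips along the way, the symbol is +1.

1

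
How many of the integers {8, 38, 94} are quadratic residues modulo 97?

2

(8/97) = +1 → QR.
(38/97) = -1 → non-residue.
(94/97) = +1 → QR.
Total quadratic residues among the 3: 2.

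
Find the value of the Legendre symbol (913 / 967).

1

Reciprocity: 913 ≡ 1 and 967 ≡ 3 (mod 4), so (913/967) = +(967/913).
Reduce top mod 913: now compute (54/913).
Pull out 2: since 913 ≡ 1 (mod 8), (2/913) = +1.
Reciprocity: 27 ≡ 3 and 913 ≡ 1 (mod 4), so (27/913) = +(913/27).
Reduce top mod 27: now compute (22/27).
Pull out 2: since 27 ≡ 3 (mod 8), (2/27) = -1.
Reciprocity: 11 ≡ 3 and 27 ≡ 3 (mod 4), so (11/27) = −(27/11).
Reduce top mod 11: now compute (5/11).
Reciprocity: 5 ≡ 1 and 11 ≡ 3 (mod 4), so (5/11) = +(11/5).
Reduce top mod 5: now compute (1/5).
Reached (1/5) = 1. Collecting the sign flips along the way, the symbol is +1.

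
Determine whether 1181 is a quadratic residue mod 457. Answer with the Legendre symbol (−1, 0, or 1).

-1

First reduce: 1181 ≡ 267 (mod 457).
Reciprocity: 267 ≡ 3 and 457 ≡ 1 (mod 4), so (267/457) = +(457/267).
Reduce top mod 267: now compute (190/267).
Pull out 2: since 267 ≡ 3 (mod 8), (2/267) = -1.
Reciprocity: 95 ≡ 3 and 267 ≡ 3 (mod 4), so (95/267) = −(267/95).
Reduce top mod 95: now compute (77/95).
Reciprocity: 77 ≡ 1 and 95 ≡ 3 (mod 4), so (77/95) = +(95/77).
Reduce top mod 77: now compute (18/77).
Pull out 2: since 77 ≡ 5 (mod 8), (2/77) = -1.
Reciprocity: 9 ≡ 1 and 77 ≡ 1 (mod 4), so (9/77) = +(77/9).
Reduce top mod 9: now compute (5/9).
Reciprocity: 5 ≡ 1 and 9 ≡ 1 (mod 4), so (5/9) = +(9/5).
Reduce top mod 5: now compute (4/5).
Pull out 2^2: since 5 ≡ 5 (mod 8), (2/5) = -1, so (2/5)^2 = +1.
Reached (1/5) = 1. Collecting the sign flips along the way, the symbol is -1.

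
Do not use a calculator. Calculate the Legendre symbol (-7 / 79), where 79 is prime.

Euler's criterion: (-7/79) ≡ 72^39 (mod 79).
72^2 ≡ 49 (mod 79)
72^4 ≡ 31 (mod 79)
72^8 ≡ 13 (mod 79)
72^16 ≡ 11 (mod 79)
72^32 ≡ 42 (mod 79)
72^39 = 72^(32+4+2+1) ≡ 1 (mod 79).
Result is 1, so (-7/79) = 1.

1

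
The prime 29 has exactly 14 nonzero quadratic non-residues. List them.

Square k = 1,…,14 (k and 29−k give the same square):
1²=1, 2²=4, 3²=9, 4²=16, 5²=25, 6²≡7, 7²≡20, 8²≡6, 9²≡23, 10²≡13, 11²≡5, 12²≡28, 13²≡24, 14²≡22 (mod 29).
The residues are {1, 4, 5, 6, 7, 9, 13, 16, 20, 22, 23, 24, 25, 28}; the non-residues are the remaining 14 nonzero classes.

2, 3, 8, 10, 11, 12, 14, 15, 17, 18, 19, 21, 26, 27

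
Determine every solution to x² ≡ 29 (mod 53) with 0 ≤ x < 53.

53 ≡ 1 (mod 4), so we find a root by search.
Trying successive values, 20² = 400 ≡ 29 (mod 53). The other root is 53 − 20 = 33.

20, 33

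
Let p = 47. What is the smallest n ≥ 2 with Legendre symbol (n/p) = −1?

(2/47) = +1, so 2 is a residue.
(3/47) = +1, so 3 is a residue.
(4/47) = +1, so 4 is a residue.
(5/47) = −1, so 5 is the smallest positive non-residue mod 47.

5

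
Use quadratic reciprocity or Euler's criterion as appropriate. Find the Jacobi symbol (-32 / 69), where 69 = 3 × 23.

First reduce: -32 ≡ 37 (mod 69).
Reciprocity: 37 ≡ 1 and 69 ≡ 1 (mod 4), so (37/69) = +(69/37).
Reduce top mod 37: now compute (32/37).
Pull out 2^5: since 37 ≡ 5 (mod 8), (2/37) = -1, so (2/37)^5 = -1.
Reached (1/37) = 1. Collecting the sign flips along the way, the symbol is -1.

-1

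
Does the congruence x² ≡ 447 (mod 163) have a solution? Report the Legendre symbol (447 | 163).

1

Euler's criterion: (447/163) ≡ 121^81 (mod 163).
121^2 ≡ 134 (mod 163)
121^4 ≡ 26 (mod 163)
121^8 ≡ 24 (mod 163)
121^16 ≡ 87 (mod 163)
121^32 ≡ 71 (mod 163)
121^64 ≡ 151 (mod 163)
121^81 = 121^(64+16+1) ≡ 1 (mod 163).
Result is 1, so (447/163) = 1.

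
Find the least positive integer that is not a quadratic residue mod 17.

3

(2/17) = +1, so 2 is a residue.
(3/17) = −1, so 3 is the smallest positive non-residue mod 17.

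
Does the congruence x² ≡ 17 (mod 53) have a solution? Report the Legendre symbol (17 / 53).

1

Reciprocity: 17 ≡ 1 and 53 ≡ 1 (mod 4), so (17/53) = +(53/17).
Reduce top mod 17: now compute (2/17).
Pull out 2: since 17 ≡ 1 (mod 8), (2/17) = +1.
Reached (1/17) = 1. Collecting the sign flips along the way, the symbol is +1.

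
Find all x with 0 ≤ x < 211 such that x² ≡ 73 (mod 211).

101, 110

Since 211 ≡ 3 (mod 4), a square root of 73 is 73^((211+1)/4) = 73^53 mod 211.
Repeated squaring: 73^2≡54, 73^4≡173, 73^8≡178, 73^16≡34, 73^32≡101 (mod 211).
73^53 = 73^(32+16+4+1) ≡ 101 (mod 211).
Check: 101² = 10201 ≡ 73 (mod 211). The two roots are 101 and 110.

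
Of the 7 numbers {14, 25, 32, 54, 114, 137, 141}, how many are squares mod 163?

3

(14/163) = +1 → QR.
(25/163) = +1 → QR.
(32/163) = -1 → non-residue.
(54/163) = +1 → QR.
(114/163) = -1 → non-residue.
(137/163) = -1 → non-residue.
(141/163) = -1 → non-residue.
Total quadratic residues among the 7: 3.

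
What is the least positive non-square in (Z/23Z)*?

5

(2/23) = +1, so 2 is a residue.
(3/23) = +1, so 3 is a residue.
(4/23) = +1, so 4 is a residue.
(5/23) = −1, so 5 is the smallest positive non-residue mod 23.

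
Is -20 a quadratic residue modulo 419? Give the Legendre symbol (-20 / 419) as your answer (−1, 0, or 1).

Euler's criterion: (-20/419) ≡ 399^209 (mod 419).
399^2 ≡ 400 (mod 419)
399^4 ≡ 361 (mod 419)
399^8 ≡ 12 (mod 419)
399^16 ≡ 144 (mod 419)
399^32 ≡ 205 (mod 419)
399^64 ≡ 125 (mod 419)
399^128 ≡ 122 (mod 419)
399^209 = 399^(128+64+16+1) ≡ 418 (mod 419).
Result is 418 ≡ −1, so (-20/419) = −1.

-1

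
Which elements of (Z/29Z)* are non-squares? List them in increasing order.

2 3 8 10 11 12 14 15 17 18 19 21 26 27

Square k = 1,…,14 (k and 29−k give the same square):
1²=1, 2²=4, 3²=9, 4²=16, 5²=25, 6²≡7, 7²≡20, 8²≡6, 9²≡23, 10²≡13, 11²≡5, 12²≡28, 13²≡24, 14²≡22 (mod 29).
The residues are {1, 4, 5, 6, 7, 9, 13, 16, 20, 22, 23, 24, 25, 28}; the non-residues are the remaining 14 nonzero classes.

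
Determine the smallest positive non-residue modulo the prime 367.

3

(2/367) = +1, so 2 is a residue.
(3/367) = −1, so 3 is the smallest positive non-residue mod 367.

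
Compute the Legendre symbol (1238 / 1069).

1

First reduce: 1238 ≡ 169 (mod 1069).
Reciprocity: 169 ≡ 1 and 1069 ≡ 1 (mod 4), so (169/1069) = +(1069/169).
Reduce top mod 169: now compute (55/169).
Reciprocity: 55 ≡ 3 and 169 ≡ 1 (mod 4), so (55/169) = +(169/55).
Reduce top mod 55: now compute (4/55).
Pull out 2^2: since 55 ≡ 7 (mod 8), (2/55) = +1, so (2/55)^2 = +1.
Reached (1/55) = 1. Collecting the sign flips along the way, the symbol is +1.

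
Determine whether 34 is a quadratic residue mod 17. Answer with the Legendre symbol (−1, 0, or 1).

0

First reduce: 34 ≡ 0 (mod 17).
Top reduces to 0: gcd > 1, so the symbol is 0.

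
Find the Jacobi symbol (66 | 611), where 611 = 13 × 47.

-1

Pull out 2: since 611 ≡ 3 (mod 8), (2/611) = -1.
Reciprocity: 33 ≡ 1 and 611 ≡ 3 (mod 4), so (33/611) = +(611/33).
Reduce top mod 33: now compute (17/33).
Reciprocity: 17 ≡ 1 and 33 ≡ 1 (mod 4), so (17/33) = +(33/17).
Reduce top mod 17: now compute (16/17).
Pull out 2^4: since 17 ≡ 1 (mod 8), (2/17) = +1, so (2/17)^4 = +1.
Reached (1/17) = 1. Collecting the sign flips along the way, the symbol is -1.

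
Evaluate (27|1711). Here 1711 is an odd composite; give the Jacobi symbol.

Reciprocity: 27 ≡ 3 and 1711 ≡ 3 (mod 4), so (27/1711) = −(1711/27).
Reduce top mod 27: now compute (10/27).
Pull out 2: since 27 ≡ 3 (mod 8), (2/27) = -1.
Reciprocity: 5 ≡ 1 and 27 ≡ 3 (mod 4), so (5/27) = +(27/5).
Reduce top mod 5: now compute (2/5).
Pull out 2: since 5 ≡ 5 (mod 8), (2/5) = -1.
Reached (1/5) = 1. Collecting the sign flips along the way, the symbol is -1.

-1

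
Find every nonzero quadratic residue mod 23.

1, 2, 3, 4, 6, 8, 9, 12, 13, 16, 18

Square k = 1,…,11 (k and 23−k give the same square):
1²=1, 2²=4, 3²=9, 4²=16, 5²≡2, 6²≡13, 7²≡3, 8²≡18, 9²≡12, 10²≡8, 11²≡6 (mod 23).
So the quadratic residues mod 23 are {1, 2, 3, 4, 6, 8, 9, 12, 13, 16, 18}.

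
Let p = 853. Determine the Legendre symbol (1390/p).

-1

First reduce: 1390 ≡ 537 (mod 853).
Reciprocity: 537 ≡ 1 and 853 ≡ 1 (mod 4), so (537/853) = +(853/537).
Reduce top mod 537: now compute (316/537).
Pull out 2^2: since 537 ≡ 1 (mod 8), (2/537) = +1, so (2/537)^2 = +1.
Reciprocity: 79 ≡ 3 and 537 ≡ 1 (mod 4), so (79/537) = +(537/79).
Reduce top mod 79: now compute (63/79).
Reciprocity: 63 ≡ 3 and 79 ≡ 3 (mod 4), so (63/79) = −(79/63).
Reduce top mod 63: now compute (16/63).
Pull out 2^4: since 63 ≡ 7 (mod 8), (2/63) = +1, so (2/63)^4 = +1.
Reached (1/63) = 1. Collecting the sign flips along the way, the symbol is -1.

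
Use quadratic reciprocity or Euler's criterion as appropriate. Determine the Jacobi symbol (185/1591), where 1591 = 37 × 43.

0

Reciprocity: 185 ≡ 1 and 1591 ≡ 3 (mod 4), so (185/1591) = +(1591/185).
Reduce top mod 185: now compute (111/185).
Reciprocity: 111 ≡ 3 and 185 ≡ 1 (mod 4), so (111/185) = +(185/111).
Reduce top mod 111: now compute (74/111).
Pull out 2: since 111 ≡ 7 (mod 8), (2/111) = +1.
Reciprocity: 37 ≡ 1 and 111 ≡ 3 (mod 4), so (37/111) = +(111/37).
Reduce top mod 37: now compute (0/37).
Top reduces to 0: gcd > 1, so the symbol is 0.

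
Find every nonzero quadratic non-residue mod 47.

5 10 11 13 15 19 20 22 23 26 29 30 31 33 35 38 39 40 41 43 44 45 46

Square k = 1,…,23 (k and 47−k give the same square):
1²=1, 2²=4, 3²=9, 4²=16, 5²=25, 6²=36, 7²≡2, 8²≡17, 9²≡34, 10²≡6, 11²≡27, 12²≡3, 13²≡28, 14²≡8, 15²≡37, 16²≡21, 17²≡7, 18²≡42, 19²≡32, 20²≡24, 21²≡18, 22²≡14, 23²≡12 (mod 47).
The residues are {1, 2, 3, 4, 6, 7, 8, 9, 12, 14, 16, 17, 18, 21, 24, 25, 27, 28, 32, 34, 36, 37, 42}; the non-residues are the remaining 23 nonzero classes.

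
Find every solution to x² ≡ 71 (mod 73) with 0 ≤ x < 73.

12, 61

73 ≡ 1 (mod 4), so we find a root by search.
Trying successive values, 12² = 144 ≡ 71 (mod 73). The other root is 73 − 12 = 61.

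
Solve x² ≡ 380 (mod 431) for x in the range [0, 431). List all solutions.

Since 431 ≡ 3 (mod 4), a square root of 380 is 380^((431+1)/4) = 380^108 mod 431.
Repeated squaring: 380^2≡15, 380^4≡225, 380^8≡198, 380^16≡414, 380^32≡289, 380^64≡338 (mod 431).
380^108 = 380^(64+32+8+4) ≡ 232 (mod 431).
Check: 232² = 53824 ≡ 380 (mod 431). The two roots are 199 and 232.

199, 232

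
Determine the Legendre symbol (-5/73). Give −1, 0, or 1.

-1

Euler's criterion: (-5/73) ≡ 68^36 (mod 73).
68^2 ≡ 25 (mod 73)
68^4 ≡ 41 (mod 73)
68^8 ≡ 2 (mod 73)
68^16 ≡ 4 (mod 73)
68^32 ≡ 16 (mod 73)
68^36 = 68^(32+4) ≡ 72 (mod 73).
Result is 72 ≡ −1, so (-5/73) = −1.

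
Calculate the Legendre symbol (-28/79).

1

First reduce: -28 ≡ 51 (mod 79).
Reciprocity: 51 ≡ 3 and 79 ≡ 3 (mod 4), so (51/79) = −(79/51).
Reduce top mod 51: now compute (28/51).
Pull out 2^2: since 51 ≡ 3 (mod 8), (2/51) = -1, so (2/51)^2 = +1.
Reciprocity: 7 ≡ 3 and 51 ≡ 3 (mod 4), so (7/51) = −(51/7).
Reduce top mod 7: now compute (2/7).
Pull out 2: since 7 ≡ 7 (mod 8), (2/7) = +1.
Reached (1/7) = 1. Collecting the sign flips along the way, the symbol is +1.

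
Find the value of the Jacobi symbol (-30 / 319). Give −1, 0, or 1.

First reduce: -30 ≡ 289 (mod 319).
Reciprocity: 289 ≡ 1 and 319 ≡ 3 (mod 4), so (289/319) = +(319/289).
Reduce top mod 289: now compute (30/289).
Pull out 2: since 289 ≡ 1 (mod 8), (2/289) = +1.
Reciprocity: 15 ≡ 3 and 289 ≡ 1 (mod 4), so (15/289) = +(289/15).
Reduce top mod 15: now compute (4/15).
Pull out 2^2: since 15 ≡ 7 (mod 8), (2/15) = +1, so (2/15)^2 = +1.
Reached (1/15) = 1. Collecting the sign flips along the way, the symbol is +1.

1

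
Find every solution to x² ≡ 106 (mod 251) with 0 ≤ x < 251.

68, 183

Since 251 ≡ 3 (mod 4), a square root of 106 is 106^((251+1)/4) = 106^63 mod 251.
Repeated squaring: 106^2≡192, 106^4≡218, 106^8≡85, 106^16≡197, 106^32≡155 (mod 251).
106^63 = 106^(32+16+8+4+2+1) ≡ 68 (mod 251).
Check: 68² = 4624 ≡ 106 (mod 251). The two roots are 68 and 183.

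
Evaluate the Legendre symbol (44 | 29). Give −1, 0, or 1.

First reduce: 44 ≡ 15 (mod 29).
Reciprocity: 15 ≡ 3 and 29 ≡ 1 (mod 4), so (15/29) = +(29/15).
Reduce top mod 15: now compute (14/15).
Pull out 2: since 15 ≡ 7 (mod 8), (2/15) = +1.
Reciprocity: 7 ≡ 3 and 15 ≡ 3 (mod 4), so (7/15) = −(15/7).
Reduce top mod 7: now compute (1/7).
Reached (1/7) = 1. Collecting the sign flips along the way, the symbol is -1.

-1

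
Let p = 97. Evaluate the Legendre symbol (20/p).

-1

Pull out 2^2: since 97 ≡ 1 (mod 8), (2/97) = +1, so (2/97)^2 = +1.
Reciprocity: 5 ≡ 1 and 97 ≡ 1 (mod 4), so (5/97) = +(97/5).
Reduce top mod 5: now compute (2/5).
Pull out 2: since 5 ≡ 5 (mod 8), (2/5) = -1.
Reached (1/5) = 1. Collecting the sign flips along the way, the symbol is -1.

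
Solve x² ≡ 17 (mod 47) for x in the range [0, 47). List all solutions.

Since 47 ≡ 3 (mod 4), a square root of 17 is 17^((47+1)/4) = 17^12 mod 47.
Repeated squaring: 17^2≡7, 17^4≡2, 17^8≡4 (mod 47).
17^12 = 17^(8+4) ≡ 8 (mod 47).
Check: 8² = 64 ≡ 17 (mod 47). The two roots are 8 and 39.

8, 39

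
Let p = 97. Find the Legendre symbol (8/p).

Pull out 2^3: since 97 ≡ 1 (mod 8), (2/97) = +1, so (2/97)^3 = +1.
Reached (1/97) = 1. Collecting the sign flips along the way, the symbol is +1.

1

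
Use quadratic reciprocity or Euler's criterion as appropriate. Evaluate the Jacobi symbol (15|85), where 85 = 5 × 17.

0

Reciprocity: 15 ≡ 3 and 85 ≡ 1 (mod 4), so (15/85) = +(85/15).
Reduce top mod 15: now compute (10/15).
Pull out 2: since 15 ≡ 7 (mod 8), (2/15) = +1.
Reciprocity: 5 ≡ 1 and 15 ≡ 3 (mod 4), so (5/15) = +(15/5).
Reduce top mod 5: now compute (0/5).
Top reduces to 0: gcd > 1, so the symbol is 0.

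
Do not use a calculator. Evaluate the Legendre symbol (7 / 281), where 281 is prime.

Euler's criterion: (7/281) ≡ 7^140 (mod 281).
7^2 ≡ 49 (mod 281)
7^4 ≡ 153 (mod 281)
7^8 ≡ 86 (mod 281)
7^16 ≡ 90 (mod 281)
7^32 ≡ 232 (mod 281)
7^64 ≡ 153 (mod 281)
7^128 ≡ 86 (mod 281)
7^140 = 7^(128+8+4) ≡ 1 (mod 281).
Result is 1, so (7/281) = 1.

1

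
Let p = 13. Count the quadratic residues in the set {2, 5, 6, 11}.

(2/13) = -1 → non-residue.
(5/13) = -1 → non-residue.
(6/13) = -1 → non-residue.
(11/13) = -1 → non-residue.
Total quadratic residues among the 4: 0.

0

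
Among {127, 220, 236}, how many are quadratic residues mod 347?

(127/347) = +1 → QR.
(220/347) = -1 → non-residue.
(236/347) = +1 → QR.
Total quadratic residues among the 3: 2.

2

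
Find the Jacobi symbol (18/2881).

1

Pull out 2: since 2881 ≡ 1 (mod 8), (2/2881) = +1.
Reciprocity: 9 ≡ 1 and 2881 ≡ 1 (mod 4), so (9/2881) = +(2881/9).
Reduce top mod 9: now compute (1/9).
Reached (1/9) = 1. Collecting the sign flips along the way, the symbol is +1.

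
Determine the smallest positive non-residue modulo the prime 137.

3

(2/137) = +1, so 2 is a residue.
(3/137) = −1, so 3 is the smallest positive non-residue mod 137.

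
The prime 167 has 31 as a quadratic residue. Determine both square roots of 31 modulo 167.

71, 96

Since 167 ≡ 3 (mod 4), a square root of 31 is 31^((167+1)/4) = 31^42 mod 167.
Repeated squaring: 31^2≡126, 31^4≡11, 31^8≡121, 31^16≡112, 31^32≡19 (mod 167).
31^42 = 31^(32+8+2) ≡ 96 (mod 167).
Check: 96² = 9216 ≡ 31 (mod 167). The two roots are 71 and 96.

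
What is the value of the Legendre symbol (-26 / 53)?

Euler's criterion: (-26/53) ≡ 27^26 (mod 53).
27^2 ≡ 40 (mod 53)
27^4 ≡ 10 (mod 53)
27^8 ≡ 47 (mod 53)
27^16 ≡ 36 (mod 53)
27^26 = 27^(16+8+2) ≡ 52 (mod 53).
Result is 52 ≡ −1, so (-26/53) = −1.

-1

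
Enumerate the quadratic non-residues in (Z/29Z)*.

Square k = 1,…,14 (k and 29−k give the same square):
1²=1, 2²=4, 3²=9, 4²=16, 5²=25, 6²≡7, 7²≡20, 8²≡6, 9²≡23, 10²≡13, 11²≡5, 12²≡28, 13²≡24, 14²≡22 (mod 29).
The residues are {1, 4, 5, 6, 7, 9, 13, 16, 20, 22, 23, 24, 25, 28}; the non-residues are the remaining 14 nonzero classes.

2, 3, 8, 10, 11, 12, 14, 15, 17, 18, 19, 21, 26, 27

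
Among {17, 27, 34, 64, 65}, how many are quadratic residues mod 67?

3

(17/67) = +1 → QR.
(27/67) = -1 → non-residue.
(34/67) = -1 → non-residue.
(64/67) = +1 → QR.
(65/67) = +1 → QR.
Total quadratic residues among the 5: 3.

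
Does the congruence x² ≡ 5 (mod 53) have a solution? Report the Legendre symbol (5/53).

Euler's criterion: (5/53) ≡ 5^26 (mod 53).
5^2 ≡ 25 (mod 53)
5^4 ≡ 42 (mod 53)
5^8 ≡ 15 (mod 53)
5^16 ≡ 13 (mod 53)
5^26 = 5^(16+8+2) ≡ 52 (mod 53).
Result is 52 ≡ −1, so (5/53) = −1.

-1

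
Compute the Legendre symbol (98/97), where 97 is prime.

Euler's criterion: (98/97) ≡ 1^48 (mod 97).
1^2 ≡ 1 (mod 97)
1^4 ≡ 1 (mod 97)
1^8 ≡ 1 (mod 97)
1^16 ≡ 1 (mod 97)
1^32 ≡ 1 (mod 97)
1^48 = 1^(32+16) ≡ 1 (mod 97).
Result is 1, so (98/97) = 1.

1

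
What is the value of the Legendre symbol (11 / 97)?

1

Euler's criterion: (11/97) ≡ 11^48 (mod 97).
11^2 ≡ 24 (mod 97)
11^4 ≡ 91 (mod 97)
11^8 ≡ 36 (mod 97)
11^16 ≡ 35 (mod 97)
11^32 ≡ 61 (mod 97)
11^48 = 11^(32+16) ≡ 1 (mod 97).
Result is 1, so (11/97) = 1.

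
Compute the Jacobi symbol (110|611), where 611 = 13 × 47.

-1

Pull out 2: since 611 ≡ 3 (mod 8), (2/611) = -1.
Reciprocity: 55 ≡ 3 and 611 ≡ 3 (mod 4), so (55/611) = −(611/55).
Reduce top mod 55: now compute (6/55).
Pull out 2: since 55 ≡ 7 (mod 8), (2/55) = +1.
Reciprocity: 3 ≡ 3 and 55 ≡ 3 (mod 4), so (3/55) = −(55/3).
Reduce top mod 3: now compute (1/3).
Reached (1/3) = 1. Collecting the sign flips along the way, the symbol is -1.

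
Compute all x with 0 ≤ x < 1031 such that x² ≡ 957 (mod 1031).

Since 1031 ≡ 3 (mod 4), a square root of 957 is 957^((1031+1)/4) = 957^258 mod 1031.
Repeated squaring: 957^2≡321, 957^4≡972, 957^8≡388, 957^16≡18, 957^32≡324, 957^64≡845, 957^128≡573, 957^256≡471 (mod 1031).
957^258 = 957^(256+2) ≡ 665 (mod 1031).
Check: 665² = 442225 ≡ 957 (mod 1031). The two roots are 366 and 665.

366, 665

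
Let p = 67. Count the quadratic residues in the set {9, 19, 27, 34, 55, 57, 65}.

(9/67) = +1 → QR.
(19/67) = +1 → QR.
(27/67) = -1 → non-residue.
(34/67) = -1 → non-residue.
(55/67) = +1 → QR.
(57/67) = -1 → non-residue.
(65/67) = +1 → QR.
Total quadratic residues among the 7: 4.

4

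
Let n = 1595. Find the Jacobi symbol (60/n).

Pull out 2^2: since 1595 ≡ 3 (mod 8), (2/1595) = -1, so (2/1595)^2 = +1.
Reciprocity: 15 ≡ 3 and 1595 ≡ 3 (mod 4), so (15/1595) = −(1595/15).
Reduce top mod 15: now compute (5/15).
Reciprocity: 5 ≡ 1 and 15 ≡ 3 (mod 4), so (5/15) = +(15/5).
Reduce top mod 5: now compute (0/5).
Top reduces to 0: gcd > 1, so the symbol is 0.

0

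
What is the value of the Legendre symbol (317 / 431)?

-1

Reciprocity: 317 ≡ 1 and 431 ≡ 3 (mod 4), so (317/431) = +(431/317).
Reduce top mod 317: now compute (114/317).
Pull out 2: since 317 ≡ 5 (mod 8), (2/317) = -1.
Reciprocity: 57 ≡ 1 and 317 ≡ 1 (mod 4), so (57/317) = +(317/57).
Reduce top mod 57: now compute (32/57).
Pull out 2^5: since 57 ≡ 1 (mod 8), (2/57) = +1, so (2/57)^5 = +1.
Reached (1/57) = 1. Collecting the sign flips along the way, the symbol is -1.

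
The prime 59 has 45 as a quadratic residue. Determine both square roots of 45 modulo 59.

24, 35

Since 59 ≡ 3 (mod 4), a square root of 45 is 45^((59+1)/4) = 45^15 mod 59.
Repeated squaring: 45^2≡19, 45^4≡7, 45^8≡49 (mod 59).
45^15 = 45^(8+4+2+1) ≡ 35 (mod 59).
Check: 35² = 1225 ≡ 45 (mod 59). The two roots are 24 and 35.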